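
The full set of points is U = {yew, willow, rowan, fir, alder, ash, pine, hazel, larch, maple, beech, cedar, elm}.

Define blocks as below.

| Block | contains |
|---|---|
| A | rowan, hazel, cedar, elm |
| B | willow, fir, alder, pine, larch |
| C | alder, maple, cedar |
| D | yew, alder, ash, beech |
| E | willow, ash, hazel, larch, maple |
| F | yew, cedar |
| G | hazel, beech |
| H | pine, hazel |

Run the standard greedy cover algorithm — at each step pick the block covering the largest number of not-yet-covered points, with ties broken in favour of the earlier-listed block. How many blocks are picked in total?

4

Greedy: pick B (covers 5 new) → pick A (covers 4 new) → pick D (covers 3 new) → pick C (covers 1 new). Total picks: 4.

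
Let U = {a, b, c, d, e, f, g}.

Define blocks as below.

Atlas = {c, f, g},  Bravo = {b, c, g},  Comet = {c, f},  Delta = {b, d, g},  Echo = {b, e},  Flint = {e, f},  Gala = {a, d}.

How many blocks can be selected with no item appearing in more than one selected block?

Bravo, Flint, Gala are pairwise disjoint (Bravo={b,c,g}; Flint={e,f}; Gala={a,d}).
Every remaining block overlaps one of these, and no 4 of the listed blocks are pairwise disjoint, so 3 is the maximum.

3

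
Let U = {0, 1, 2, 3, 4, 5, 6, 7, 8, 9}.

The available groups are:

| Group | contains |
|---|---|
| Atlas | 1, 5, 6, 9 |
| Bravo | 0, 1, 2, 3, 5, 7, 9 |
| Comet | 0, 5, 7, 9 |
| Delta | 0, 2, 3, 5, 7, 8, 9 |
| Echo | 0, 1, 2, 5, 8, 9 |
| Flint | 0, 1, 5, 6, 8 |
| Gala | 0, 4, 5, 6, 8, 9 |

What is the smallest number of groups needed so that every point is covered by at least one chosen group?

Take {Bravo, Gala}. Their union is {0, 1, 2, 3, 4, 5, 6, 7, 8, 9}, which is all 10 points.
No single group has all 10 points (the largest, Bravo, has 7), so 2 is optimal.

2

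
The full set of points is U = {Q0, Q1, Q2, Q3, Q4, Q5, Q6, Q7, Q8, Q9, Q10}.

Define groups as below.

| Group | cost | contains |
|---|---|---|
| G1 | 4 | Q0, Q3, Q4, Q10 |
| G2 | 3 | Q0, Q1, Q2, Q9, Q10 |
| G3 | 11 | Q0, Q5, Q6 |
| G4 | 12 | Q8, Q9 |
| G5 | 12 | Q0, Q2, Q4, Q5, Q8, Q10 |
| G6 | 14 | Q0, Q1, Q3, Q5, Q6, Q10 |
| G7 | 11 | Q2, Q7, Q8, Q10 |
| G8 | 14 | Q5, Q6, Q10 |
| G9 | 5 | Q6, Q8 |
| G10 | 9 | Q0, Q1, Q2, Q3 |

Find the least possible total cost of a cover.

G1, G2, G3, G7 together cover every point (G1 ∪ G2 ∪ G3 ∪ G7 = {Q0, Q1, Q2, Q3, Q4, Q5, Q6, Q7, Q8, Q9, Q10}); total cost 4 + 3 + 11 + 11 = 29.
The greedy pick G2, G1, G9, G3, G7 costs 34; no covering selection beats 29.

29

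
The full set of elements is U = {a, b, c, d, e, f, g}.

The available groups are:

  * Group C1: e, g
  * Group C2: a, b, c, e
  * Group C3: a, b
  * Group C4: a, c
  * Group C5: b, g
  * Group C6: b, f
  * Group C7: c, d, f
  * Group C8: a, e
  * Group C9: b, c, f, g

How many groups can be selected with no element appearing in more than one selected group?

C1, C3, C7 are pairwise disjoint (C1={e,g}; C3={a,b}; C7={c,d,f}).
Every remaining group overlaps one of these, and no 4 of the listed groups are pairwise disjoint, so 3 is the maximum.

3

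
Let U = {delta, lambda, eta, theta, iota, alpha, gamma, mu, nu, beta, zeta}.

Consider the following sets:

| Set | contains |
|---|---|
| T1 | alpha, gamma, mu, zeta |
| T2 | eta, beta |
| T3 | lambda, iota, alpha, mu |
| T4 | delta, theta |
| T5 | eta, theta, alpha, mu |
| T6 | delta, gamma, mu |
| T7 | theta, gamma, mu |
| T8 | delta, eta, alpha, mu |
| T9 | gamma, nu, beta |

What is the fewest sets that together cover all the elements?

Take {T1, T3, T4, T8, T9}. Their union is {delta, lambda, eta, theta, iota, alpha, gamma, mu, nu, beta, zeta}, which is all 11 elements.
Only T1 contains zeta, so T1 is forced; the remaining 7 elements need at least 4 more sets (each remaining set adds at most 2) — so at least 5 sets are needed, and 5 is optimal.

5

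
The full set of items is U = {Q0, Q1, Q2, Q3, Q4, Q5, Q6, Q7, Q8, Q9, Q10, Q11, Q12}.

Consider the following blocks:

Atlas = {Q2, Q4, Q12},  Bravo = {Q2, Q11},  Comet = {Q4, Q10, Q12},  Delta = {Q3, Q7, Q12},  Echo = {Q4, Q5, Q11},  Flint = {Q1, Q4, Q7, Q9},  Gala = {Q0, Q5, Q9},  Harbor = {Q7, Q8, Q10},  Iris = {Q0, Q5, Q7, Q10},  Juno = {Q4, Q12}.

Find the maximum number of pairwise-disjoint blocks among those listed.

Bravo, Gala, Harbor, Juno are pairwise disjoint (Bravo={Q2,Q11}; Gala={Q0,Q5,Q9}; Harbor={Q7,Q8,Q10}; Juno={Q4,Q12}).
Every remaining block overlaps one of these, and no 5 of the listed blocks are pairwise disjoint, so 4 is the maximum.

4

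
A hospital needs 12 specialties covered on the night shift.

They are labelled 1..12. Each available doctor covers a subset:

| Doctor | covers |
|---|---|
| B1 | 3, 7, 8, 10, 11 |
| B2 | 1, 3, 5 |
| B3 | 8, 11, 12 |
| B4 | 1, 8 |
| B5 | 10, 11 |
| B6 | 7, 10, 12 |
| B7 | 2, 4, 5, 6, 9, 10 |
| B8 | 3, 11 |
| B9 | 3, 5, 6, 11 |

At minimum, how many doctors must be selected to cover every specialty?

Take {B2, B3, B6, B7}. Their union is {1, 2, 3, 4, 5, 6, 7, 8, 9, 10, 11, 12}, which is all 12 specialties.
No 3 of the 9 doctors cover everything (all 84 combinations miss at least one specialty), so 4 is optimal.

4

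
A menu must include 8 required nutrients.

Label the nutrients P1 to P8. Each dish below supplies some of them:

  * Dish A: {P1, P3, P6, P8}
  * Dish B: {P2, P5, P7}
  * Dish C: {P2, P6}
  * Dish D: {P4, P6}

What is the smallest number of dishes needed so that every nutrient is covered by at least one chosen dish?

3

Take {A, B, D}. Their union is {P1, P2, P3, P4, P5, P6, P7, P8}, which is all 8 nutrients.
Only A contains P1, so A is forced; the remaining 4 nutrients need at least 2 more dishes (each remaining dish adds at most 3) — so at least 3 dishes are needed, and 3 is optimal.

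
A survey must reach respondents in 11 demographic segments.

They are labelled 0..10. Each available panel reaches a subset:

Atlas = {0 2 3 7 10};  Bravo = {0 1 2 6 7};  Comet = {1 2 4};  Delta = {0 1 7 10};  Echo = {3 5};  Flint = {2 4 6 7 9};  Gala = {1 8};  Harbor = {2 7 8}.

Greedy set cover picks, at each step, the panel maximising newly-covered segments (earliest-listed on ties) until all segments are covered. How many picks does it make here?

Greedy: pick Atlas (covers 5 new) → pick Flint (covers 3 new) → pick Gala (covers 2 new) → pick Echo (covers 1 new). Total picks: 4.

4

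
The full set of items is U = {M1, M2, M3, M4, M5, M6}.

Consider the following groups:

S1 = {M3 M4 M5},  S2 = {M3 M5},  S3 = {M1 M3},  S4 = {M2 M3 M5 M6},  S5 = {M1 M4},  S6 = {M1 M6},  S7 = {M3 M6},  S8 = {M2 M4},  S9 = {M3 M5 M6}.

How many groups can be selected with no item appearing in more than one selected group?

3

S2, S6, S8 are pairwise disjoint (S2={M3,M5}; S6={M1,M6}; S8={M2,M4}).
Every remaining group overlaps one of these, and no 4 of the listed groups are pairwise disjoint, so 3 is the maximum.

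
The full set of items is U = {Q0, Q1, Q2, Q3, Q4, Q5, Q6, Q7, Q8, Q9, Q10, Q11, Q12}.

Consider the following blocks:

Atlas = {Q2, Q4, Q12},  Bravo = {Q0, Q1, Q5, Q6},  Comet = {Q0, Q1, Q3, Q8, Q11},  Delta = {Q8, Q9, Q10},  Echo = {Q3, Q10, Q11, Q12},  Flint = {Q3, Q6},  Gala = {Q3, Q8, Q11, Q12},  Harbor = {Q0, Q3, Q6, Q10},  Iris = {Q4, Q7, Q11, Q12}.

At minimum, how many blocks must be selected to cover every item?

Take {Atlas, Bravo, Delta, Echo, Iris}. Their union is {Q0, Q1, Q2, Q3, Q4, Q5, Q6, Q7, Q8, Q9, Q10, Q11, Q12}, which is all 13 items.
No 4 of the 9 blocks cover everything (all 126 combinations miss at least one item), so 5 is optimal.

5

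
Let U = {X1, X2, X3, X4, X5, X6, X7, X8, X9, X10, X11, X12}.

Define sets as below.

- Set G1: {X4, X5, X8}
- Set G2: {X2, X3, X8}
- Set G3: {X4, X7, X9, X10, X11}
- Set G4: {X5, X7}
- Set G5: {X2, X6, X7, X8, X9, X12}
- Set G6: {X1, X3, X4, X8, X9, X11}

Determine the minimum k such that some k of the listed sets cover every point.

Take {G1, G3, G5, G6}. Their union is {X1, X2, X3, X4, X5, X6, X7, X8, X9, X10, X11, X12}, which is all 12 points.
No 3 of the 6 sets cover everything (all 20 combinations miss at least one point), so 4 is optimal.

4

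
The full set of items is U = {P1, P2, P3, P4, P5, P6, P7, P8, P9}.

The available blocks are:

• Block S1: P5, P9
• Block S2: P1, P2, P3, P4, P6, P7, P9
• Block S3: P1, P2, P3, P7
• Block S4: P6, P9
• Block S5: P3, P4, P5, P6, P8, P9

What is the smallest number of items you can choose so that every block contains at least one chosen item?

2

Take H = {P3, P9}. Each listed block contains at least one of these, so H is a hitting set of size 2.
The blocks S1, S3 are pairwise disjoint, so any hitting set needs a separate item for each — at least 2. Hence 2 is optimal.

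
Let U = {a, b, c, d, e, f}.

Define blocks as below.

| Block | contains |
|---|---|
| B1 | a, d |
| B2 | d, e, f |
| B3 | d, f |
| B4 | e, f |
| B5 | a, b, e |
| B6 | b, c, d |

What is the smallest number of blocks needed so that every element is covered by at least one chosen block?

3

B1 and B2 and B6 together: B1 ∪ B2 ∪ B6 = {a, b, c, d, e, f} — every element is covered.
Only B6 contains c, so B6 is forced; the remaining 3 elements need at least 2 more blocks (each remaining block adds at most 2) — so at least 3 blocks are needed, and 3 is optimal.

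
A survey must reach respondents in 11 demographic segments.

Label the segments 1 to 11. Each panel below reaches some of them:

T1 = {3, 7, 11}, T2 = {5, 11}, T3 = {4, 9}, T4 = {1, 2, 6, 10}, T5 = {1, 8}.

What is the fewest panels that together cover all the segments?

5

T1 and T2 and T3 and T4 and T5 together: T1 ∪ T2 ∪ T3 ∪ T4 ∪ T5 = {1, 2, 3, 4, 5, 6, 7, 8, 9, 10, 11} — every segment is covered.
No 4 of the 5 panels cover everything (all 5 combinations miss at least one segment), so 5 is optimal.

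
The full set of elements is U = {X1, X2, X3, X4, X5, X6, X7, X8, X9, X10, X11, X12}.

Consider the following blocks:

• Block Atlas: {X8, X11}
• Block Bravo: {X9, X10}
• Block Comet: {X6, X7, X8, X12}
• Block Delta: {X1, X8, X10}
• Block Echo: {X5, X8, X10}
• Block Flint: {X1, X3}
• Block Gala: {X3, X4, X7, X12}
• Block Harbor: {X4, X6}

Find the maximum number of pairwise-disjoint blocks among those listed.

4

Atlas, Bravo, Flint, Harbor are pairwise disjoint (Atlas={X8,X11}; Bravo={X9,X10}; Flint={X1,X3}; Harbor={X4,X6}).
Every remaining block overlaps one of these, and no 5 of the listed blocks are pairwise disjoint, so 4 is the maximum.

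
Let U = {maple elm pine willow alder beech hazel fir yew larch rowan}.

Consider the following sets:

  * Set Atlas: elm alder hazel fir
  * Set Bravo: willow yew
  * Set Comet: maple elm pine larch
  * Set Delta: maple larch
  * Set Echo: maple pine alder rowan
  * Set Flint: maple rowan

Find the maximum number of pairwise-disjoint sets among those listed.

3

Atlas, Bravo, Delta are pairwise disjoint (Atlas={elm,alder,hazel,fir}; Bravo={willow,yew}; Delta={maple,larch}).
Every remaining set overlaps one of these, and no 4 of the listed sets are pairwise disjoint, so 3 is the maximum.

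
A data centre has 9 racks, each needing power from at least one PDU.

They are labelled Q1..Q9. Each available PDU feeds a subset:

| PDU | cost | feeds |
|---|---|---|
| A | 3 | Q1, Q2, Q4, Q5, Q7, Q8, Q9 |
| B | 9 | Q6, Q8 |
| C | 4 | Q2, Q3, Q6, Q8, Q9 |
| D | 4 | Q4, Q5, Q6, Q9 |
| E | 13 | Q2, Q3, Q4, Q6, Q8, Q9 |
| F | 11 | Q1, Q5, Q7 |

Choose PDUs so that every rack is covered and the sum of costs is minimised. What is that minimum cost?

7

A, C together cover every rack (A ∪ C = {Q1, Q2, Q3, Q4, Q5, Q6, Q7, Q8, Q9}); total cost 3 + 4 = 7.
No covering selection has total cost below 7.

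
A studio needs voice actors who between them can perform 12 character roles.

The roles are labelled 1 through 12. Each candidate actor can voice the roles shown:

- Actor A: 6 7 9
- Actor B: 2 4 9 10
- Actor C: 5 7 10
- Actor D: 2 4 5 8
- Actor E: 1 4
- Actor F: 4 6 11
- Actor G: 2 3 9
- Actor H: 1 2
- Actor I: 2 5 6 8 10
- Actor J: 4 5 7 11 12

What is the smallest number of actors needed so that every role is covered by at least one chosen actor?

4

Take {G, H, I, J}. Their union is {1, 2, 3, 4, 5, 6, 7, 8, 9, 10, 11, 12}, which is all 12 roles.
No 3 of the 10 actors cover everything (all 120 combinations miss at least one role), so 4 is optimal.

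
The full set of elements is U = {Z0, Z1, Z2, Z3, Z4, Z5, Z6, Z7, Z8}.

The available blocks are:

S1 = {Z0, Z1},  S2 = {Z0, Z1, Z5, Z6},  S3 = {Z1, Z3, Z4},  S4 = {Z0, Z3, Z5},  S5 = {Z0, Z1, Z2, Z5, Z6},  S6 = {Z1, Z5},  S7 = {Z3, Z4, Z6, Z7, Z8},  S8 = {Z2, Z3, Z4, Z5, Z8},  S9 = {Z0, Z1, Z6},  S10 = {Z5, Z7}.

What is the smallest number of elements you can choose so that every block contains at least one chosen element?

3

H = {Z1, Z3, Z7} meets every block (each contains at least one member of H), and |H| = 3.
No choice of 2 elements meets every block, so 3 is the minimum.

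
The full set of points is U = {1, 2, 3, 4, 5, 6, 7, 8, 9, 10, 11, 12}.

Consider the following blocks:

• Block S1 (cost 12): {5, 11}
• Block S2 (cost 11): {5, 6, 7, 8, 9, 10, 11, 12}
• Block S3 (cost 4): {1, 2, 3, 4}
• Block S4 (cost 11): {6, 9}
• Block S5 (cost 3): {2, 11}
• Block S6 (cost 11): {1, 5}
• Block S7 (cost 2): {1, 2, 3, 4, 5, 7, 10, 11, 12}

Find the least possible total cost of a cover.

S2, S7 together cover every point (S2 ∪ S7 = {1, 2, 3, 4, 5, 6, 7, 8, 9, 10, 11, 12}); total cost 11 + 2 = 13.
No covering selection has total cost below 13.

13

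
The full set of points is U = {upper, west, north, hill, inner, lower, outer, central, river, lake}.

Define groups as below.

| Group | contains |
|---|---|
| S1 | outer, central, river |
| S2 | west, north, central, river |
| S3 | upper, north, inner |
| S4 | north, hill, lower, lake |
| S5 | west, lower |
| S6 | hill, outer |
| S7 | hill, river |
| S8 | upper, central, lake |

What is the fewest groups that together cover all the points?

4

Take {S2, S3, S4, S6}. Their union is {upper, west, north, hill, inner, lower, outer, central, river, lake}, which is all 10 points.
Only S3 contains inner, so S3 is forced; the remaining 7 points need at least 3 more groups (each remaining group adds at most 3) — so at least 4 groups are needed, and 4 is optimal.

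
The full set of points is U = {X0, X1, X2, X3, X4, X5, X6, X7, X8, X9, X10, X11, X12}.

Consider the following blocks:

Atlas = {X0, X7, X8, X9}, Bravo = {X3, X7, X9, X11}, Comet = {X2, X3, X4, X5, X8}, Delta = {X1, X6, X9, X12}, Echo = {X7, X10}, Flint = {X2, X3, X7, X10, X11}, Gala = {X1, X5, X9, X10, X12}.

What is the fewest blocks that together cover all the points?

Atlas, Comet, Delta, and Flint cover everything between them: the union {X0, X1, X2, X3, X4, X5, X6, X7, X8, X9, X10, X11, X12} is all of U.
Only Atlas contains X0, so Atlas is forced; the remaining 9 points need at least 3 more blocks (each remaining block adds at most 4) — so at least 4 blocks are needed, and 4 is optimal.

4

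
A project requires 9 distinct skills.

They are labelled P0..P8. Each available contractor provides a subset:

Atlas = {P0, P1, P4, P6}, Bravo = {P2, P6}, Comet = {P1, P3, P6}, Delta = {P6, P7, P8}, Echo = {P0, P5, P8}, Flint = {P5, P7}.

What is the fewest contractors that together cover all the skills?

5

Take {Atlas, Bravo, Comet, Delta, Flint}. Their union is {P0, P1, P2, P3, P4, P5, P6, P7, P8}, which is all 9 skills.
No 4 of the 6 contractors cover everything (all 15 combinations miss at least one skill), so 5 is optimal.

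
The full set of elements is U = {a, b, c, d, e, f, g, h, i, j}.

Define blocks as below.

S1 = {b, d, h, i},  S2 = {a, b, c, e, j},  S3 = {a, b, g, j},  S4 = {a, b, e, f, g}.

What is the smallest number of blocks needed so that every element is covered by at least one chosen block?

S1 and S2 and S4 together: S1 ∪ S2 ∪ S4 = {a, b, c, d, e, f, g, h, i, j} — every element is covered.
Only S2 contains c, so S2 is forced; the remaining 5 elements need at least 2 more blocks (each remaining block adds at most 3) — so at least 3 blocks are needed, and 3 is optimal.

3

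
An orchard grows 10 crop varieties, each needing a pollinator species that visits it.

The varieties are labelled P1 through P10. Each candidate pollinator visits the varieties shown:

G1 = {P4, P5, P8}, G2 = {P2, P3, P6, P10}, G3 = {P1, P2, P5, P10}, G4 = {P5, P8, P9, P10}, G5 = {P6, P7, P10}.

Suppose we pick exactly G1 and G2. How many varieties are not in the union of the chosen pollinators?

Union of G1, G2 = {P2, P3, P4, P5, P6, P8, P10}.
Not covered: P1, P7, P9 — 3 varieties.

3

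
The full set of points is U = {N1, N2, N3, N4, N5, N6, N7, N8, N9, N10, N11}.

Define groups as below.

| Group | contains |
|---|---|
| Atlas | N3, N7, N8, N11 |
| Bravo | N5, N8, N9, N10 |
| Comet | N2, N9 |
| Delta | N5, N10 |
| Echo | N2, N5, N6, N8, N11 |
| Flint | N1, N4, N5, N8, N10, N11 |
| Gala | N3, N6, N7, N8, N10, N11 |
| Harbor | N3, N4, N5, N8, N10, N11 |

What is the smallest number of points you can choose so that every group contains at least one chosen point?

H = {N2, N5, N8} meets every group (each contains at least one member of H), and |H| = 3.
The groups Atlas, Comet, Delta are pairwise disjoint, so any hitting set needs a separate point for each — at least 3. Hence 3 is optimal.

3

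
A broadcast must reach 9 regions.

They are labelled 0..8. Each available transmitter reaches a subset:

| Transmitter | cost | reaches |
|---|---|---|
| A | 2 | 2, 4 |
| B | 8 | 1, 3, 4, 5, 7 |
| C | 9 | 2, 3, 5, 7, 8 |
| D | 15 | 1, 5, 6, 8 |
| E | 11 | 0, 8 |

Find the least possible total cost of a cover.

A, B, D, E together cover every region (A ∪ B ∪ D ∪ E = {0, 1, 2, 3, 4, 5, 6, 7, 8}); total cost 2 + 8 + 15 + 11 = 36.
No covering selection has total cost below 36.

36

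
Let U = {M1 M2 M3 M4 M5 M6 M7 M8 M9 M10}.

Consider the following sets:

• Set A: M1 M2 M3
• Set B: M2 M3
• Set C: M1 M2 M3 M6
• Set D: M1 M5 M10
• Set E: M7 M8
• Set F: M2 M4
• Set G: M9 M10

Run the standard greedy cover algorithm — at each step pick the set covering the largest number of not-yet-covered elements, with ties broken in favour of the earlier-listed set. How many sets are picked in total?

Greedy: pick C (covers 4 new) → pick D (covers 2 new) → pick E (covers 2 new) → pick F (covers 1 new) → pick G (covers 1 new). Total picks: 5.

5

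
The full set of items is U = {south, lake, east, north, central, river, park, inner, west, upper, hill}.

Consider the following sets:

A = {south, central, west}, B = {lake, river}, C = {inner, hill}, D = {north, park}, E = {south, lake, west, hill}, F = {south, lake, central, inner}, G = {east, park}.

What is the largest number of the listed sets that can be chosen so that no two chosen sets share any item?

A, B, C, D are pairwise disjoint (A={south,central,west}; B={lake,river}; C={inner,hill}; D={north,park}).
Every remaining set overlaps one of these, and no 5 of the listed sets are pairwise disjoint, so 4 is the maximum.

4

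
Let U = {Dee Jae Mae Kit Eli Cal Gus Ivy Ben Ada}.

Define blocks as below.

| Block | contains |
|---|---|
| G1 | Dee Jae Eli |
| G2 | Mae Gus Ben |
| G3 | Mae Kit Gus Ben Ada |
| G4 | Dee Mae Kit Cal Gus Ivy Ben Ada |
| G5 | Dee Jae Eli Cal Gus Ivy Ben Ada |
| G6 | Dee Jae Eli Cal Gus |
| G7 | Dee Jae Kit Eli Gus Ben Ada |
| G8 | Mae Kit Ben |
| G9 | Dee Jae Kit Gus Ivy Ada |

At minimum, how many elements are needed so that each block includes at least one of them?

Take H = {Jae, Ben}. Each listed block contains at least one of these, so H is a hitting set of size 2.
The blocks G6, G8 are pairwise disjoint, so any hitting set needs a separate element for each — at least 2. Hence 2 is optimal.

2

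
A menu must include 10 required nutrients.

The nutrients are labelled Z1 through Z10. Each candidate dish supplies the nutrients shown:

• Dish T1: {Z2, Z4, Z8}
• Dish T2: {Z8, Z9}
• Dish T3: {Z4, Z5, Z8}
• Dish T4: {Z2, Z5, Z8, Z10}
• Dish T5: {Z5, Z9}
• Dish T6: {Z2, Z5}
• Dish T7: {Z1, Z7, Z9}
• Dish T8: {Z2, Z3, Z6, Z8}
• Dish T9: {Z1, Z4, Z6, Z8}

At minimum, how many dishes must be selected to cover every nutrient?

T3 and T4 and T7 and T8 together: T3 ∪ T4 ∪ T7 ∪ T8 = {Z1, Z2, Z3, Z4, Z5, Z6, Z7, Z8, Z9, Z10} — every nutrient is covered.
No 3 of the 9 dishes cover everything (all 84 combinations miss at least one nutrient), so 4 is optimal.

4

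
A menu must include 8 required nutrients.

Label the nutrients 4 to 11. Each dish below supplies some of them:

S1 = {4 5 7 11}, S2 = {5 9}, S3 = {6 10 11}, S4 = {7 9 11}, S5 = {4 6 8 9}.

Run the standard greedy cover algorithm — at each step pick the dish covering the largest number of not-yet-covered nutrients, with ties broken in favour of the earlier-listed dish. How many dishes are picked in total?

Greedy: pick S1 (covers 4 new) → pick S5 (covers 3 new) → pick S3 (covers 1 new). Total picks: 3.

3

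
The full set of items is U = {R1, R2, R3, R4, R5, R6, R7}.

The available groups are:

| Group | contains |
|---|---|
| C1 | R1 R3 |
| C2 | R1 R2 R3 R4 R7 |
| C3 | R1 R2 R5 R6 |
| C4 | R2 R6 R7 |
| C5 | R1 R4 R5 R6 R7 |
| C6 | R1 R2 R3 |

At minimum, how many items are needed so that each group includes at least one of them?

H = {R1, R2} meets every group (each contains at least one member of H), and |H| = 2.
The groups C1, C4 are pairwise disjoint, so any hitting set needs a separate item for each — at least 2. Hence 2 is optimal.

2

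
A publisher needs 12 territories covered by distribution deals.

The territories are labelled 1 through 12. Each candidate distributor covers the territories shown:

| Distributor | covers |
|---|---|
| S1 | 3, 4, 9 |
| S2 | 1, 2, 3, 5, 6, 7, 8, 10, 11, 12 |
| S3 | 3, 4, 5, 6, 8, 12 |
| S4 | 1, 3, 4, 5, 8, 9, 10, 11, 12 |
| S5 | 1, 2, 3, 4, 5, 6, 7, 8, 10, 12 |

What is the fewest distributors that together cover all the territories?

2

S4 and S5 together: S4 ∪ S5 = {1, 2, 3, 4, 5, 6, 7, 8, 9, 10, 11, 12} — every territory is covered.
No single distributor has all 12 territories (the largest, S2, has 10), so 2 is optimal.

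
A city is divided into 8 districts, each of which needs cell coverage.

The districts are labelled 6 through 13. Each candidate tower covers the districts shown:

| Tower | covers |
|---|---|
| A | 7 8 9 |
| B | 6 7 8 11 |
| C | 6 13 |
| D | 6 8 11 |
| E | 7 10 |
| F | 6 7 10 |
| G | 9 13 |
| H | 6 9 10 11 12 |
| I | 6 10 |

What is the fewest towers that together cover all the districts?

3

B and C and H together: B ∪ C ∪ H = {6, 7, 8, 9, 10, 11, 12, 13} — every district is covered.
Only H contains 12, so H is forced; the remaining 3 districts need at least 2 more towers (each remaining tower adds at most 2) — so at least 3 towers are needed, and 3 is optimal.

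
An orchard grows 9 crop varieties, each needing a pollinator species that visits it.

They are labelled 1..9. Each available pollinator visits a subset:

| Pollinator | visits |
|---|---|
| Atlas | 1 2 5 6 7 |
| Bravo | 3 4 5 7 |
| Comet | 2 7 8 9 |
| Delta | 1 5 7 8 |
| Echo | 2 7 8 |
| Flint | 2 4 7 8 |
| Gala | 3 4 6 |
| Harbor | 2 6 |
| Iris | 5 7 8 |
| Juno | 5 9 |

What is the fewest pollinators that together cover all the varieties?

3

Atlas and Comet and Gala together: Atlas ∪ Comet ∪ Gala = {1, 2, 3, 4, 5, 6, 7, 8, 9} — every variety is covered.
No 2 of the 10 pollinators cover everything (all 45 combinations miss at least one variety), so 3 is optimal.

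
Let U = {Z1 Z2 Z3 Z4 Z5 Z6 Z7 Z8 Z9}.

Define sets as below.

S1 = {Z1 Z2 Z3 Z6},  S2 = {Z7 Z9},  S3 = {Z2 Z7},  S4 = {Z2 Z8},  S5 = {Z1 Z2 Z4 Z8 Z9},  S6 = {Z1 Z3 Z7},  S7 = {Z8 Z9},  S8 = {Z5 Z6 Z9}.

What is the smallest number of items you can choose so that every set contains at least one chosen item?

3

H = {Z2, Z7, Z9} meets every set (each contains at least one member of H), and |H| = 3.
The sets S4, S6, S8 are pairwise disjoint, so any hitting set needs a separate item for each — at least 3. Hence 3 is optimal.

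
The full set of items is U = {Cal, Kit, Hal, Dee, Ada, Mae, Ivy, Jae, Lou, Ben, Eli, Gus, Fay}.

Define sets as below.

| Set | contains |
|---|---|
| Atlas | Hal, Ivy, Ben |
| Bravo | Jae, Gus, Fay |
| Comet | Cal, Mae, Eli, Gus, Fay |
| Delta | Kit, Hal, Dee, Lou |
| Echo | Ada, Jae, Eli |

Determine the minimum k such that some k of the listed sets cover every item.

4

Take {Atlas, Comet, Delta, Echo}. Their union is {Cal, Kit, Hal, Dee, Ada, Mae, Ivy, Jae, Lou, Ben, Eli, Gus, Fay}, which is all 13 items.
Only Echo contains Ada, so Echo is forced; the remaining 10 items need at least 3 more sets (each remaining set adds at most 4) — so at least 4 sets are needed, and 4 is optimal.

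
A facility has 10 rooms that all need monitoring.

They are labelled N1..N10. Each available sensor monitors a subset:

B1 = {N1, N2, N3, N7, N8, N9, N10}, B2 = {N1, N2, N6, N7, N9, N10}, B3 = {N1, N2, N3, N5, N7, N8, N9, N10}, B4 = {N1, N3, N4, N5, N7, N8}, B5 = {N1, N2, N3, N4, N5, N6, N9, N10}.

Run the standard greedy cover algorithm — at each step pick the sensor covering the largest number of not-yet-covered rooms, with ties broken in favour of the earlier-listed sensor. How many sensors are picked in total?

Greedy: pick B3 (covers 8 new) → pick B5 (covers 2 new). Total picks: 2.

2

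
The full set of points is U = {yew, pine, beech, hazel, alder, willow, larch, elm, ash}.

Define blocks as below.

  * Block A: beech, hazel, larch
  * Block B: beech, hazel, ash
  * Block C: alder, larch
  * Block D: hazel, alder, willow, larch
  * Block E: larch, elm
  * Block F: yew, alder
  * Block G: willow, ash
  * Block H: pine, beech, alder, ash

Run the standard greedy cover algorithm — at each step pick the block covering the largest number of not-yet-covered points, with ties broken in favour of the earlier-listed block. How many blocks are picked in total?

Greedy: pick D (covers 4 new) → pick H (covers 3 new) → pick E (covers 1 new) → pick F (covers 1 new). Total picks: 4.

4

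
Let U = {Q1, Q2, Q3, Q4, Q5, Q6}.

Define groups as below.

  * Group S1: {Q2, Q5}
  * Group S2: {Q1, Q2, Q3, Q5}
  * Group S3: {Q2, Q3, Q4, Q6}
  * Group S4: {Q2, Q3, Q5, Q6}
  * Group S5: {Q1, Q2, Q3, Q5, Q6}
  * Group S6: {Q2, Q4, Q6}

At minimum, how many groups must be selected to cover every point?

2

S5 and S6 together: S5 ∪ S6 = {Q1, Q2, Q3, Q4, Q5, Q6} — every point is covered.
No single group has all 6 points (the largest, S5, has 5), so 2 is optimal.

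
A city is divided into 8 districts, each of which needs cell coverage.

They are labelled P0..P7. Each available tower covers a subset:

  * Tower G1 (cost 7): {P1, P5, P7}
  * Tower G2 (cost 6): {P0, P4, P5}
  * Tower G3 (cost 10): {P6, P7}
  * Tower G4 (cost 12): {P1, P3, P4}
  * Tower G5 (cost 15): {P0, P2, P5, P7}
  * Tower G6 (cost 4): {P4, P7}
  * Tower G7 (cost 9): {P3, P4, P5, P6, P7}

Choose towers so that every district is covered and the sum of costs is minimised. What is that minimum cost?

G1, G5, G7 together cover every district (G1 ∪ G5 ∪ G7 = {P0, P1, P2, P3, P4, P5, P6, P7}); total cost 7 + 15 + 9 = 31.
The greedy pick G7, G2, G1, G5 costs 37; no covering selection beats 31.

31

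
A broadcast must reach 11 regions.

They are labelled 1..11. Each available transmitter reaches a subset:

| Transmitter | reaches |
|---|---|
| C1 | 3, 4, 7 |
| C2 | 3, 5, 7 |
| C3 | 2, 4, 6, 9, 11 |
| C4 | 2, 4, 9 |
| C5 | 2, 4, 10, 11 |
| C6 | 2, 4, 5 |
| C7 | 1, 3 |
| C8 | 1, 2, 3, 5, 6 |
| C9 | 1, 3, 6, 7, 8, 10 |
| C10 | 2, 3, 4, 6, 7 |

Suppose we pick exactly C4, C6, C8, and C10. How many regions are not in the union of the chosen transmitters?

3

Union of C4, C6, C8, C10 = {1, 2, 3, 4, 5, 6, 7, 9}.
Not covered: 8, 10, 11 — 3 regions.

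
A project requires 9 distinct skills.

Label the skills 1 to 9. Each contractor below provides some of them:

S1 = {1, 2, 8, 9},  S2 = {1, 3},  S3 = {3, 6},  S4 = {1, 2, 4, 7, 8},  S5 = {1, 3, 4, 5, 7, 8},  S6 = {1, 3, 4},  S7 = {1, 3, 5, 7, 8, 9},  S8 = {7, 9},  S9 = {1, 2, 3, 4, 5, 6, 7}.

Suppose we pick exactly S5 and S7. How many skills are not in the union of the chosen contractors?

2

Union of S5, S7 = {1, 3, 4, 5, 7, 8, 9}.
Not covered: 2, 6 — 2 skills.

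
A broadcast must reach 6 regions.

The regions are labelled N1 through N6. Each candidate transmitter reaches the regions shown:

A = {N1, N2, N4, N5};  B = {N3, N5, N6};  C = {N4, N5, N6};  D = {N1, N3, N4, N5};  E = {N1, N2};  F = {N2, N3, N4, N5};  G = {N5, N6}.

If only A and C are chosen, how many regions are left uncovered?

Union of A, C = {N1, N2, N4, N5, N6}.
Not covered: N3 — 1 region.

1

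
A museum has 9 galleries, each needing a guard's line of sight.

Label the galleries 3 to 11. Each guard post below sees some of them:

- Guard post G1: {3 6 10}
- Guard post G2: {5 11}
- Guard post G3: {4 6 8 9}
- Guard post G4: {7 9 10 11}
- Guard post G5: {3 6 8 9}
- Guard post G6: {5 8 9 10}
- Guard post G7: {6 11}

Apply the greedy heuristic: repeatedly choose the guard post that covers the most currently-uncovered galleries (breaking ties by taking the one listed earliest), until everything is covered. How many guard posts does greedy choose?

4

Greedy: pick G3 (covers 4 new) → pick G4 (covers 3 new) → pick G1 (covers 1 new) → pick G2 (covers 1 new). Total picks: 4.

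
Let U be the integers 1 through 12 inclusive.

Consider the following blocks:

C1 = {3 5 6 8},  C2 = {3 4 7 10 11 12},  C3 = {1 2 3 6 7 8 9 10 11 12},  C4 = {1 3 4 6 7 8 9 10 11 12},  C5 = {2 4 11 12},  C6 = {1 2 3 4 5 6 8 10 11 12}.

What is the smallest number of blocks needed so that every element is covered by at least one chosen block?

2

C3 and C6 cover everything between them: the union {1, 2, 3, 4, 5, 6, 7, 8, 9, 10, 11, 12} is all of U.
No single block has all 12 elements (the largest, C3, has 10), so 2 is optimal.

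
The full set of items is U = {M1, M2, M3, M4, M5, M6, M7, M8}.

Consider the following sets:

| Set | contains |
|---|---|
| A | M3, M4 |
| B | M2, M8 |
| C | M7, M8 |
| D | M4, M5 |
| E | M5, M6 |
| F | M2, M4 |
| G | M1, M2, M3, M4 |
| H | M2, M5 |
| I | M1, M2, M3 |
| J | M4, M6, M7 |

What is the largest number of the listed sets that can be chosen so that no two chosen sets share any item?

C, E, I are pairwise disjoint (C={M7,M8}; E={M5,M6}; I={M1,M2,M3}).
Every remaining set overlaps one of these, and no 4 of the listed sets are pairwise disjoint, so 3 is the maximum.

3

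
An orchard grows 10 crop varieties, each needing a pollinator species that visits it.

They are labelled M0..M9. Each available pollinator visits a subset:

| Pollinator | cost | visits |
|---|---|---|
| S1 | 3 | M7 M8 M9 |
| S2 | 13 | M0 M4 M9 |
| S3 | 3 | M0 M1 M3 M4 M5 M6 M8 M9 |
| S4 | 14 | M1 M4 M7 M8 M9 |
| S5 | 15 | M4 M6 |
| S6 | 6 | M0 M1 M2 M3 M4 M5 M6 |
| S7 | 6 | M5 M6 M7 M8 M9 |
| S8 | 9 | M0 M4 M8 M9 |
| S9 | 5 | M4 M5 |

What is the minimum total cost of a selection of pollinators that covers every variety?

9

S1, S6 together cover every variety (S1 ∪ S6 = {M0, M1, M2, M3, M4, M5, M6, M7, M8, M9}); total cost 3 + 6 = 9.
The greedy pick S3, S1, S6 costs 12; no covering selection beats 9.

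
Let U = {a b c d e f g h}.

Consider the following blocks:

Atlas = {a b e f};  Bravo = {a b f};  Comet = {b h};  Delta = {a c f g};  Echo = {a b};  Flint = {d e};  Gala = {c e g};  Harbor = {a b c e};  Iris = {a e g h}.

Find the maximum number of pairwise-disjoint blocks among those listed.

3

Comet, Delta, Flint are pairwise disjoint (Comet={b,h}; Delta={a,c,f,g}; Flint={d,e}).
Every remaining block overlaps one of these, and no 4 of the listed blocks are pairwise disjoint, so 3 is the maximum.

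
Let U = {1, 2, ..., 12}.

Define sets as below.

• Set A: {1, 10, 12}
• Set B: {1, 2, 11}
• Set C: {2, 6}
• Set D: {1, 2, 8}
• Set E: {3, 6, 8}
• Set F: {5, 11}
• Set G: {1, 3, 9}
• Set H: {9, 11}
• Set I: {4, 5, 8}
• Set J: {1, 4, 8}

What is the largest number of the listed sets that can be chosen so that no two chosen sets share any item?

4

A, C, H, I are pairwise disjoint (A={1,10,12}; C={2,6}; H={9,11}; I={4,5,8}).
Every remaining set overlaps one of these, and no 5 of the listed sets are pairwise disjoint, so 4 is the maximum.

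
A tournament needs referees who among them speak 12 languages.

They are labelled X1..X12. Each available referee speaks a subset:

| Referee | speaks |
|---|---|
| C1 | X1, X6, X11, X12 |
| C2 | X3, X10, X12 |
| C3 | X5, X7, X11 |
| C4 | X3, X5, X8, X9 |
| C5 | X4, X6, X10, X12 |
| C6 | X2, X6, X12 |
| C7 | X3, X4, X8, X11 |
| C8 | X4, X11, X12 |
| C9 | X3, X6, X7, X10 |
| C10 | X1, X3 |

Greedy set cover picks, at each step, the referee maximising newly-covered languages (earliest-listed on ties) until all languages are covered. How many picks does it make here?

5

Greedy: pick C1 (covers 4 new) → pick C4 (covers 4 new) → pick C5 (covers 2 new) → pick C3 (covers 1 new) → pick C6 (covers 1 new). Total picks: 5.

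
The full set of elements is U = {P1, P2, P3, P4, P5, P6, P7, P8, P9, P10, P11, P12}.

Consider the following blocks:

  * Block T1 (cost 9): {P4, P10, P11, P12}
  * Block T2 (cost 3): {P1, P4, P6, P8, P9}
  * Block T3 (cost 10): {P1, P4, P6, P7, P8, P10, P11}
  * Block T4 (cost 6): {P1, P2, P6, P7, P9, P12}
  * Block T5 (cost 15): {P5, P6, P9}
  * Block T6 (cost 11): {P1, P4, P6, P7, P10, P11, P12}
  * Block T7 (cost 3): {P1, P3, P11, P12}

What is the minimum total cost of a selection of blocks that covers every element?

34

T3, T4, T5, T7 together cover every element (T3 ∪ T4 ∪ T5 ∪ T7 = {P1, P2, P3, P4, P5, P6, P7, P8, P9, P10, P11, P12}); total cost 10 + 6 + 15 + 3 = 34.
The greedy pick T2, T7, T4, T1, T5 costs 36; no covering selection beats 34.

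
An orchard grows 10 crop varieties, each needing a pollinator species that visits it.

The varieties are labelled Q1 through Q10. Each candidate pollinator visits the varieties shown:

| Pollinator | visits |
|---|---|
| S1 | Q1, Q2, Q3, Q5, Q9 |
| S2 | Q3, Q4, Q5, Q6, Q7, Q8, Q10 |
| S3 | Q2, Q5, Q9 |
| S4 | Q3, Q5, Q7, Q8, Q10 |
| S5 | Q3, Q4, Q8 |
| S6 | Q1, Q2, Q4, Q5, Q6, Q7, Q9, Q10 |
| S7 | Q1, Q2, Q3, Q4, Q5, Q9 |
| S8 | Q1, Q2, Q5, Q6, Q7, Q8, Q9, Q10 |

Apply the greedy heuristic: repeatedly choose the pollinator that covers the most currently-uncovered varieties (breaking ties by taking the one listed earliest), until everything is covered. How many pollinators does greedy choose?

2

Greedy: pick S6 (covers 8 new) → pick S2 (covers 2 new). Total picks: 2.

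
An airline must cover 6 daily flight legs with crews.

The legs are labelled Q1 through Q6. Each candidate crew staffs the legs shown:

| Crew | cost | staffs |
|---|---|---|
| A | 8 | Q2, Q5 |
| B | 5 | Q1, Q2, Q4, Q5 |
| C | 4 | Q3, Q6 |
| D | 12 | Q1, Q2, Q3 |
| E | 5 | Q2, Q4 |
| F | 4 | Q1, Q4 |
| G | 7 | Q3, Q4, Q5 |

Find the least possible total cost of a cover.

B, C together cover every leg (B ∪ C = {Q1, Q2, Q3, Q4, Q5, Q6}); total cost 5 + 4 = 9.
No covering selection has total cost below 9.

9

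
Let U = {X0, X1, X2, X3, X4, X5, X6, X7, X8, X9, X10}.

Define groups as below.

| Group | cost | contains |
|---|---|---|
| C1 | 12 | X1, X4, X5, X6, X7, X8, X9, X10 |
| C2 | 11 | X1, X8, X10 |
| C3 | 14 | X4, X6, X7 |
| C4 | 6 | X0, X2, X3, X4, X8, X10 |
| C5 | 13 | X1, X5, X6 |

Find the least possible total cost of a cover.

18

C1, C4 together cover every element (C1 ∪ C4 = {X0, X1, X2, X3, X4, X5, X6, X7, X8, X9, X10}); total cost 12 + 6 = 18.
No covering selection has total cost below 18.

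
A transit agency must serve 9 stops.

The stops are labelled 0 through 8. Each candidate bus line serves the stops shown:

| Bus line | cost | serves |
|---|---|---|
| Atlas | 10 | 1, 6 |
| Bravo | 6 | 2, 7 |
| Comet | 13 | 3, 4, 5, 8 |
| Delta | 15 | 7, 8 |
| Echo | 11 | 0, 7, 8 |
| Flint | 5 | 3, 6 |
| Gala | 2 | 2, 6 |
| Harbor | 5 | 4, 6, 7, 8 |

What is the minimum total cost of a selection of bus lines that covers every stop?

36

Atlas, Comet, Echo, Gala together cover every stop (Atlas ∪ Comet ∪ Echo ∪ Gala = {0, 1, 2, 3, 4, 5, 6, 7, 8}); total cost 10 + 13 + 11 + 2 = 36.
The greedy pick Gala, Harbor, Flint, Atlas, Echo, Comet costs 46; no covering selection beats 36.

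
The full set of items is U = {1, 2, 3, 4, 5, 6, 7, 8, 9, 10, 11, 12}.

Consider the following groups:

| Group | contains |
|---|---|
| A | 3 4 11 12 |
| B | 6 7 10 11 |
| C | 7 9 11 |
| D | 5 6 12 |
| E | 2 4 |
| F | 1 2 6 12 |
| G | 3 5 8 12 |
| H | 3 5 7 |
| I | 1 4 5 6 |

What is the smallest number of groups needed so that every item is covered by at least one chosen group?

B and C and F and G and I together: B ∪ C ∪ F ∪ G ∪ I = {1, 2, 3, 4, 5, 6, 7, 8, 9, 10, 11, 12} — every item is covered.
No 4 of the 9 groups cover everything (all 126 combinations miss at least one item), so 5 is optimal.

5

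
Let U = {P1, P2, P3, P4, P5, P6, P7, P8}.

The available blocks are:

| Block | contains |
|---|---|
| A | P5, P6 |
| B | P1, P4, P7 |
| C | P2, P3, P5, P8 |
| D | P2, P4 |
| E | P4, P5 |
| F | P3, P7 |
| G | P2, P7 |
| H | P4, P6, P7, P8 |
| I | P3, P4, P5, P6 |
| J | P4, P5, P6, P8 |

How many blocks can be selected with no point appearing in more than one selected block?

A, D, F are pairwise disjoint (A={P5,P6}; D={P2,P4}; F={P3,P7}).
Every remaining block overlaps one of these, and no 4 of the listed blocks are pairwise disjoint, so 3 is the maximum.

3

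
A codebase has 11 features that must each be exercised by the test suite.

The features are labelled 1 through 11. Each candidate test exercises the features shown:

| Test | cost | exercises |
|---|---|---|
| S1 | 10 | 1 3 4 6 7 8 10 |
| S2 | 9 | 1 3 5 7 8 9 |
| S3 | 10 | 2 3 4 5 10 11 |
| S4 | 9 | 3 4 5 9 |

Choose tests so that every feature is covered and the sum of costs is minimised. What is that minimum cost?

29

S1, S2, S3 together cover every feature (S1 ∪ S2 ∪ S3 = {1, 2, 3, 4, 5, 6, 7, 8, 9, 10, 11}); total cost 10 + 9 + 10 = 29.
No covering selection has total cost below 29.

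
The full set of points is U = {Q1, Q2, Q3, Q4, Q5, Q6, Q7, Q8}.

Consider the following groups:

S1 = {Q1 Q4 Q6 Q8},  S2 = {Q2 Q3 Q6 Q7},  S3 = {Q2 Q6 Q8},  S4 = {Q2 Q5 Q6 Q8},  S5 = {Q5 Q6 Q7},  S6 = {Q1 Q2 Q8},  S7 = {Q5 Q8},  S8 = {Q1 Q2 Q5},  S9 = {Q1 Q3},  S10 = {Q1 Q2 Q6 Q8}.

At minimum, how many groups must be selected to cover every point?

Take {S1, S2, S5}. Their union is {Q1, Q2, Q3, Q4, Q5, Q6, Q7, Q8}, which is all 8 points.
Only S1 contains Q4, so S1 is forced; the remaining 4 points need at least 2 more groups (each remaining group adds at most 3) — so at least 3 groups are needed, and 3 is optimal.

3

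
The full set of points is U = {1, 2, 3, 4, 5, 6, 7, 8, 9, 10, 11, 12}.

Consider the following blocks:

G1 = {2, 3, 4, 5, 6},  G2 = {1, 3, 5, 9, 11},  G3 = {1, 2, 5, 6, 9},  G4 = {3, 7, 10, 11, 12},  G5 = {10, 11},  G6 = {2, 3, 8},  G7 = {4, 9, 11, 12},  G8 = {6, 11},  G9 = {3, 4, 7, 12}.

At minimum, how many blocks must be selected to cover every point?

G3, G4, G6, and G7 cover everything between them: the union {1, 2, 3, 4, 5, 6, 7, 8, 9, 10, 11, 12} is all of U.
Only G6 contains 8, so G6 is forced; the remaining 9 points need at least 3 more blocks (each remaining block adds at most 4) — so at least 4 blocks are needed, and 4 is optimal.

4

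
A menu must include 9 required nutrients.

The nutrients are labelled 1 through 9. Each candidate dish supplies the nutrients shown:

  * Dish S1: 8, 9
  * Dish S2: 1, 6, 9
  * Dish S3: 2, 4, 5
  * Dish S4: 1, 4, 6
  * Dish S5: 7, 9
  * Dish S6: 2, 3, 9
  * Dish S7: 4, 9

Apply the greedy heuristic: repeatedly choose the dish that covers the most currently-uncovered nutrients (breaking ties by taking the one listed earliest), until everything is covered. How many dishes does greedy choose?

Greedy: pick S2 (covers 3 new) → pick S3 (covers 3 new) → pick S1 (covers 1 new) → pick S5 (covers 1 new) → pick S6 (covers 1 new). Total picks: 5.

5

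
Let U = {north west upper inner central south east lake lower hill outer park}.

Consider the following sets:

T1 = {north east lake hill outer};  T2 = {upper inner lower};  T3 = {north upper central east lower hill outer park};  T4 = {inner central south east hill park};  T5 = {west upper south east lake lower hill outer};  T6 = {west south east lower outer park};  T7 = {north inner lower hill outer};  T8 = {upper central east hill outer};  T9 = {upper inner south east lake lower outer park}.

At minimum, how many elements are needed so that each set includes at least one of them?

2

H = {inner, outer} meets every set (each contains at least one member of H), and |H| = 2.
The sets T1, T2 are pairwise disjoint, so any hitting set needs a separate element for each — at least 2. Hence 2 is optimal.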